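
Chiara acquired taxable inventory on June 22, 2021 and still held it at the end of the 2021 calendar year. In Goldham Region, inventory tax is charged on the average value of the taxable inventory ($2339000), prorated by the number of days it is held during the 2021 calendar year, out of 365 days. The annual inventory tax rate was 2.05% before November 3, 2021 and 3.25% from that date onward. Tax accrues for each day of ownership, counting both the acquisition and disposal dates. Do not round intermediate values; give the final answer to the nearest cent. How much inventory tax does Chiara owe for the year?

$29891.14

June 22 – November 2, 2021: 134 days at 2.05% → $2339000 × 2.05% × 134/365 = $17603.3781
November 3 – December 31, 2021: 59 days at 3.25% → $2339000 × 3.25% × 59/365 = $12287.7603
Total = $29891.1384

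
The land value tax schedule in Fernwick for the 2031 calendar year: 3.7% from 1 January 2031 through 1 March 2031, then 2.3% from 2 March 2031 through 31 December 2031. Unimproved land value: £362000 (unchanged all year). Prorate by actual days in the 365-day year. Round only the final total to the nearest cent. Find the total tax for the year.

£9159.10

1 January – 1 March 2031: 60 days at 3.7% → £362000 × 3.7% × 60/365 = £2201.7534
2 March – 31 December 2031: 305 days at 2.3% → £362000 × 2.3% × 305/365 = £6957.3425
Total = £9159.0959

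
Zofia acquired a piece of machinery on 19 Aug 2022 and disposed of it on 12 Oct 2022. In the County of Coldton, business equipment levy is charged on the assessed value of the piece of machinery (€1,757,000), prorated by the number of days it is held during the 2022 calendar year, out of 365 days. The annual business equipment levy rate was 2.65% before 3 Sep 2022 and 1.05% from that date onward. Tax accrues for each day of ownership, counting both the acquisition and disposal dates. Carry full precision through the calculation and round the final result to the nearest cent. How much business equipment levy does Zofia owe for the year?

19 Aug – 2 Sep 2022: 15 days at 2.65% → €1,757,000 × 2.65% × 15/365 = €1,913.4452
3 Sep – 12 Oct 2022: 40 days at 1.05% → €1,757,000 × 1.05% × 40/365 = €2,021.7534
Total = €3,935.1986

€3,935.20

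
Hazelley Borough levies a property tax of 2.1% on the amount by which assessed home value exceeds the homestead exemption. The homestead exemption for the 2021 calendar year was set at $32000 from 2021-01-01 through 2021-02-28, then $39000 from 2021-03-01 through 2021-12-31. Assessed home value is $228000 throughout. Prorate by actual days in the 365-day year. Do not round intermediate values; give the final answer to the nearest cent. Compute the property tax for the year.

2021-01-01 to 2021-02-28: 59 days, exemption $32000 → ($228000 − $32000) × 2.1% × 59/365 = $665.3260
2021-03-01 to 2021-12-31: 306 days, exemption $39000 → ($228000 − $39000) × 2.1% × 306/365 = $3327.4356
Total = $3992.7616

$3992.76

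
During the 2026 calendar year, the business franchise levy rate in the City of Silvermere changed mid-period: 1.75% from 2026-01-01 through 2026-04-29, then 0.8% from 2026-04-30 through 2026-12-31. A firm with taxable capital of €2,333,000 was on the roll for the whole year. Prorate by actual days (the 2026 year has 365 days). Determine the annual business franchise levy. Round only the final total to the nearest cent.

2026-01-01 to 2026-04-29: 119 days at 1.75% → €2,333,000 × 1.75% × 119/365 = €13,310.8836
2026-04-30 to 2026-12-31: 246 days at 0.8% → €2,333,000 × 0.8% × 246/365 = €12,579.0247
Total = €25,889.9082

€25,889.91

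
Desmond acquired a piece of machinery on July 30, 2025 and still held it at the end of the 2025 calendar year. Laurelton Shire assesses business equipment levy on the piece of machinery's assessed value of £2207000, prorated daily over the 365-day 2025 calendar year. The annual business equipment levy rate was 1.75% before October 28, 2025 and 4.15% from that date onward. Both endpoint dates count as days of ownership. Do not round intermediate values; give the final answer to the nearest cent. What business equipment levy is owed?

July 30 – October 27, 2025: 90 days at 1.75% → £2207000 × 1.75% × 90/365 = £9523.3562
October 28 – December 31, 2025: 65 days at 4.15% → £2207000 × 4.15% × 65/365 = £16310.6370
Total = £25833.9932

£25833.99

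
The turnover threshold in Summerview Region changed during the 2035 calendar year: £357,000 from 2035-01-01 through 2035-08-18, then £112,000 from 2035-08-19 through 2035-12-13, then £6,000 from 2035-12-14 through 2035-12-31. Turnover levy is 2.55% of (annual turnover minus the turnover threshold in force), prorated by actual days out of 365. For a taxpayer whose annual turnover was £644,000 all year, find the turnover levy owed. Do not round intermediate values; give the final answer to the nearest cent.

2035-01-01 to 2035-08-18: 230 days, exemption £357,000 → (£644,000 − £357,000) × 2.55% × 230/365 = £4,611.6575
2035-08-19 to 2035-12-13: 117 days, exemption £112,000 → (£644,000 − £112,000) × 2.55% × 117/365 = £4,348.5534
2035-12-14 to 2035-12-31: 18 days, exemption £6,000 → (£644,000 − £6,000) × 2.55% × 18/365 = £802.3068
Total = £9,762.5178

£9,762.52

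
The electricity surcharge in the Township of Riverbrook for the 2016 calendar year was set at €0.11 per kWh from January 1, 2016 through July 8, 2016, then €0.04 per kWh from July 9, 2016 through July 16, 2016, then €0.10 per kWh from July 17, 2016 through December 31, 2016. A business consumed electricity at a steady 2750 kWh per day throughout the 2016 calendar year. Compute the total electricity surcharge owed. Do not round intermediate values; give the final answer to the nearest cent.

€104,555.00

January 1 – July 8, 2016: 190 days × 2750 kWh/day = 522,500 kWh at €0.11/kWh → €57,475.00
July 9 – July 16, 2016: 8 days × 2750 kWh/day = 22,000 kWh at €0.04/kWh → €880.00
July 17 – December 31, 2016: 168 days × 2750 kWh/day = 462,000 kWh at €0.10/kWh → €46,200.00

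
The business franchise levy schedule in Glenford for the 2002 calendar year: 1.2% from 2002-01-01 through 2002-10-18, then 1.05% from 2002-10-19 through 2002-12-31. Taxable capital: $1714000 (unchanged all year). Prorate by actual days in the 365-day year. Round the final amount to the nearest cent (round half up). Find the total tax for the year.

2002-01-01 to 2002-10-18: 291 days at 1.2% → $1714000 × 1.2% × 291/365 = $16398.0493
2002-10-19 to 2002-12-31: 74 days at 1.05% → $1714000 × 1.05% × 74/365 = $3648.7068
Total = $20046.7562

$20046.76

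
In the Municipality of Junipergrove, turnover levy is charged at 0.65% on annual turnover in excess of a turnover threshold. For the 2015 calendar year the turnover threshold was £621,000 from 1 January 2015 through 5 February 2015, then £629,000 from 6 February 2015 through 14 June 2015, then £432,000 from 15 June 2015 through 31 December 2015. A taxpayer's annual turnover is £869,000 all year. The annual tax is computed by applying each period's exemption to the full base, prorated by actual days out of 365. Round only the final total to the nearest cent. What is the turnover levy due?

1 January – 5 February 2015: 36 days, exemption £621,000 → (£869,000 − £621,000) × 0.65% × 36/365 = £158.9918
6 February – 14 June 2015: 129 days, exemption £629,000 → (£869,000 − £629,000) × 0.65% × 129/365 = £551.3425
15 June – 31 December 2015: 200 days, exemption £432,000 → (£869,000 − £432,000) × 0.65% × 200/365 = £1,556.4384
Total = £2,266.7726

£2,266.77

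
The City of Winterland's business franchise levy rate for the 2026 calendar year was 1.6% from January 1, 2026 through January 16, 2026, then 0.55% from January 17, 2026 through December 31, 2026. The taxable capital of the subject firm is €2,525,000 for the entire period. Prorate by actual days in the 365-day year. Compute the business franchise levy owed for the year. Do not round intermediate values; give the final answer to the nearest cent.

January 1 – January 16, 2026: 16 days at 1.6% → €2,525,000 × 1.6% × 16/365 = €1,770.9589
January 17 – December 31, 2026: 349 days at 0.55% → €2,525,000 × 0.55% × 349/365 = €13,278.7329
Total = €15,049.6918

€15,049.69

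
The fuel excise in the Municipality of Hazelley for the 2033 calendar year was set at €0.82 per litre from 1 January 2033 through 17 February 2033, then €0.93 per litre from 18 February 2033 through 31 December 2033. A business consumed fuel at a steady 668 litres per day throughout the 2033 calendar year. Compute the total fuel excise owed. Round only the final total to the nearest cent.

1 January – 17 February 2033: 48 days × 668 litres/day = 32,064 litres at €0.82/litre → €26,292.48
18 February – 31 December 2033: 317 days × 668 litres/day = 211,756 litres at €0.93/litre → €196,933.08

€223,225.56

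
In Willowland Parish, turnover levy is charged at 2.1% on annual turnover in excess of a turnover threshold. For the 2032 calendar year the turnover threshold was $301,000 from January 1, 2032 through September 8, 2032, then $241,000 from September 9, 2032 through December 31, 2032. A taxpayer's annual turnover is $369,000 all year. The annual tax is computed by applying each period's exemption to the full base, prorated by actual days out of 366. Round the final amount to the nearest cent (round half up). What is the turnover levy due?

$1,820.46

January 1 – September 8, 2032: 252 days, exemption $301,000 → ($369,000 − $301,000) × 2.1% × 252/366 = $983.2131
September 9 – December 31, 2032: 114 days, exemption $241,000 → ($369,000 − $241,000) × 2.1% × 114/366 = $837.2459
Total = $1,820.4590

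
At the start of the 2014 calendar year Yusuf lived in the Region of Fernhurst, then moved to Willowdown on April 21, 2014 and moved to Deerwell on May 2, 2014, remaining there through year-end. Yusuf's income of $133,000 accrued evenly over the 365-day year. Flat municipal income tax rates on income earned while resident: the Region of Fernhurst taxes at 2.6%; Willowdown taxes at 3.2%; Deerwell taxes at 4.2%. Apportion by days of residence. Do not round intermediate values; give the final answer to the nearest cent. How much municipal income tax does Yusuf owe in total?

$4,904.60

The Region of Fernhurst, January 1 – April 20, 2014: 110 days → $133,000 × 2.6% × 110/365 = $1,042.1370
Willowdown, April 21 – May 1, 2014: 11 days → $133,000 × 3.2% × 11/365 = $128.2630
Deerwell, May 2 – December 31, 2014: 244 days → $133,000 × 4.2% × 244/365 = $3,734.2027
Total = $4,904.6027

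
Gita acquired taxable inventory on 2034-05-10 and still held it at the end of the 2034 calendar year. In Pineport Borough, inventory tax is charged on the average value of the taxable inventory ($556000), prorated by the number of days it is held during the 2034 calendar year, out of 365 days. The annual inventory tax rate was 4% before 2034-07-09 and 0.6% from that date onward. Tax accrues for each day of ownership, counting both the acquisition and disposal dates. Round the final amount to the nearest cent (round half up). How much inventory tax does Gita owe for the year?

2034-05-10 to 2034-07-08: 60 days at 4% → $556000 × 4% × 60/365 = $3655.8904
2034-07-09 to 2034-12-31: 176 days at 0.6% → $556000 × 0.6% × 176/365 = $1608.5918
Total = $5264.4822

$5264.48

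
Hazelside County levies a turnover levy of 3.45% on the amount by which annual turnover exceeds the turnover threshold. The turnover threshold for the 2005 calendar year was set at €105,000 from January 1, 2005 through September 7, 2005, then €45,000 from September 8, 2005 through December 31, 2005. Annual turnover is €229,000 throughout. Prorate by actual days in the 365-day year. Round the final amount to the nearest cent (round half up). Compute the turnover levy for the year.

January 1 – September 7, 2005: 250 days, exemption €105,000 → (€229,000 − €105,000) × 3.45% × 250/365 = €2,930.1370
September 8 – December 31, 2005: 115 days, exemption €45,000 → (€229,000 − €45,000) × 3.45% × 115/365 = €2,000.0548
Total = €4,930.1918

€4,930.19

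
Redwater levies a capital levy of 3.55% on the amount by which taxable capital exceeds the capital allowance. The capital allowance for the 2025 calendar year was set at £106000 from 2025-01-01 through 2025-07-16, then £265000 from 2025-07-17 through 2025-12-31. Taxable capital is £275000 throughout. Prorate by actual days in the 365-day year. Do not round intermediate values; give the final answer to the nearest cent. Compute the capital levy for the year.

2025-01-01 to 2025-07-16: 197 days, exemption £106000 → (£275000 − £106000) × 3.55% × 197/365 = £3238.0863
2025-07-17 to 2025-12-31: 168 days, exemption £265000 → (£275000 − £265000) × 3.55% × 168/365 = £163.3973
Total = £3401.4836

£3401.48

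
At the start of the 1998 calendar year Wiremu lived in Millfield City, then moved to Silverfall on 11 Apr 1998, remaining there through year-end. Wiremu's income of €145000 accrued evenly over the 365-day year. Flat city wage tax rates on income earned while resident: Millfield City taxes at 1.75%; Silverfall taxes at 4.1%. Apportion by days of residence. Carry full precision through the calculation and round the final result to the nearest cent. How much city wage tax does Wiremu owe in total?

Millfield City, 1 Jan – 10 Apr 1998: 100 days → €145000 × 1.75% × 100/365 = €695.2055
Silverfall, 11 Apr – 31 Dec 1998: 265 days → €145000 × 4.1% × 265/365 = €4316.2329
Total = €5011.4384

€5011.44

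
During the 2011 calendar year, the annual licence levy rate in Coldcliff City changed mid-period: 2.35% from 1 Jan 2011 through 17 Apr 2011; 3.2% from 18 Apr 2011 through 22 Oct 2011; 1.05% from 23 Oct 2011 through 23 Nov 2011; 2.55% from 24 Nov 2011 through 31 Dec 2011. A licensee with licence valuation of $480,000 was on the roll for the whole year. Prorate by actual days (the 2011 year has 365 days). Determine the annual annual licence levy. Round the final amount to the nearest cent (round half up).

$12,934.36

1 Jan – 17 Apr 2011: 107 days at 2.35% → $480,000 × 2.35% × 107/365 = $3,306.7397
18 Apr – 22 Oct 2011: 188 days at 3.2% → $480,000 × 3.2% × 188/365 = $7,911.4521
23 Oct – 23 Nov 2011: 32 days at 1.05% → $480,000 × 1.05% × 32/365 = $441.8630
24 Nov – 31 Dec 2011: 38 days at 2.55% → $480,000 × 2.55% × 38/365 = $1,274.3014
Total = $12,934.3562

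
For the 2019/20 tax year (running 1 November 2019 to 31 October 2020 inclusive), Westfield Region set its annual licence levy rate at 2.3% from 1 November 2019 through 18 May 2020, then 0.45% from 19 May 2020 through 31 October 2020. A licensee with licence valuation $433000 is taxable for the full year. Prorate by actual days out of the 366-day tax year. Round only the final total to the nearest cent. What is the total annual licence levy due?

$6325.82

1 November 2019 – 18 May 2020: 200 days at 2.3% → $433000 × 2.3% × 200/366 = $5442.0765
19 May – 31 October 2020: 166 days at 0.45% → $433000 × 0.45% × 166/366 = $883.7459
Total = $6325.8224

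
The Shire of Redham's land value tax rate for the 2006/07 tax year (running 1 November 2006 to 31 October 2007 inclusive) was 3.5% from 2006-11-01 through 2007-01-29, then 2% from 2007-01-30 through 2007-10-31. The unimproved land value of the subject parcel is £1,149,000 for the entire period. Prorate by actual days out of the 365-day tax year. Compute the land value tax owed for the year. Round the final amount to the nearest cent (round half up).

2006-11-01 to 2007-01-29: 90 days at 3.5% → £1,149,000 × 3.5% × 90/365 = £9,916.0274
2007-01-30 to 2007-10-31: 275 days at 2% → £1,149,000 × 2% × 275/365 = £17,313.6986
Total = £27,229.7260

£27,229.73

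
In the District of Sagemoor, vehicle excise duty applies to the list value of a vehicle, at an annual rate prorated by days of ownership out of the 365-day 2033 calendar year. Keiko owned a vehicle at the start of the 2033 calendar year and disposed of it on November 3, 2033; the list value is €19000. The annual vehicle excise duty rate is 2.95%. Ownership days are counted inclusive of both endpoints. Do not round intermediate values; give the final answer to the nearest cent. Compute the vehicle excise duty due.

€471.43

Days held (January 1 – November 3, 2033): 307 out of 365
Tax = €19000 × 2.95% × 307/365 = €471.4342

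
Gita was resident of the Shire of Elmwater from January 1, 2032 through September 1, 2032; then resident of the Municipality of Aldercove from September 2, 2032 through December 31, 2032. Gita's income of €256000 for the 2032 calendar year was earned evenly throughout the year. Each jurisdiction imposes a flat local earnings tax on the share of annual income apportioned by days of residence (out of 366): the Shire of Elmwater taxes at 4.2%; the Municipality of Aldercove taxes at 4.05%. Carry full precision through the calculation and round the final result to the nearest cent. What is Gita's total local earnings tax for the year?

€10625.05

The Shire of Elmwater, January 1 – September 1, 2032: 245 days → €256000 × 4.2% × 245/366 = €7197.3770
The Municipality of Aldercove, September 2 – December 31, 2032: 121 days → €256000 × 4.05% × 121/366 = €3427.6721
Total = €10625.0492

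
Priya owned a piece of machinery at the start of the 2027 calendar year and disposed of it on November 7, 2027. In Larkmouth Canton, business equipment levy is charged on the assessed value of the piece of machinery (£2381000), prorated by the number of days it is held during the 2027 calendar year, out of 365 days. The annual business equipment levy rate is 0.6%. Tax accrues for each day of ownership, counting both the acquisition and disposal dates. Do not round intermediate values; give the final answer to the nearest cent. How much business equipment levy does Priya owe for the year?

£12172.45

Days held (January 1 – November 7, 2027): 311 out of 365
Tax = £2381000 × 0.6% × 311/365 = £12172.4548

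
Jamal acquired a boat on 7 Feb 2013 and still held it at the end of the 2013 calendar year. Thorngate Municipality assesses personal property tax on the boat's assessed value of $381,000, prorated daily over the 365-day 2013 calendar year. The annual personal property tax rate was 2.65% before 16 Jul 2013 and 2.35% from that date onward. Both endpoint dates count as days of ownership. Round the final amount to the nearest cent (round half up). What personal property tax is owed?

$8,543.79

7 Feb – 15 Jul 2013: 159 days at 2.65% → $381,000 × 2.65% × 159/365 = $4,398.2014
16 Jul – 31 Dec 2013: 169 days at 2.35% → $381,000 × 2.35% × 169/365 = $4,145.5932
Total = $8,543.7945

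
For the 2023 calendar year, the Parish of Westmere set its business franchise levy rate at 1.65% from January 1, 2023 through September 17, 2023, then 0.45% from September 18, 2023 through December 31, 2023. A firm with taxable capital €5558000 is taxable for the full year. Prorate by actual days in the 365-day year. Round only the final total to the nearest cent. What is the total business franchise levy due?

€72520.48

January 1 – September 17, 2023: 260 days at 1.65% → €5558000 × 1.65% × 260/365 = €65325.5342
September 18 – December 31, 2023: 105 days at 0.45% → €5558000 × 0.45% × 105/365 = €7194.9452
Total = €72520.4795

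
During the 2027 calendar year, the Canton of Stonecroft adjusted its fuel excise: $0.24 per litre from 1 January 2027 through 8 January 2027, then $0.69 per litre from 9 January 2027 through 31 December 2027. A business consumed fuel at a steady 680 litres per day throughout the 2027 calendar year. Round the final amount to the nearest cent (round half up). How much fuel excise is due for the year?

$168,810.00

1 January – 8 January 2027: 8 days × 680 litres/day = 5,440 litres at $0.24/litre → $1,305.60
9 January – 31 December 2027: 357 days × 680 litres/day = 242,760 litres at $0.69/litre → $167,504.40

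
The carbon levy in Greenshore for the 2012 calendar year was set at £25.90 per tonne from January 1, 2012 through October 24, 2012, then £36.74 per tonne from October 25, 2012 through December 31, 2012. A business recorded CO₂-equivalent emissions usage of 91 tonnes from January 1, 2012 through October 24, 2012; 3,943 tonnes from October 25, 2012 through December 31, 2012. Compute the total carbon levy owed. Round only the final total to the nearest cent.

January 1 – October 24, 2012: 91 tonnes at £25.90/tonne → £2356.90
October 25 – December 31, 2012: 3,943 tonnes at £36.74/tonne → £144865.82

£147222.72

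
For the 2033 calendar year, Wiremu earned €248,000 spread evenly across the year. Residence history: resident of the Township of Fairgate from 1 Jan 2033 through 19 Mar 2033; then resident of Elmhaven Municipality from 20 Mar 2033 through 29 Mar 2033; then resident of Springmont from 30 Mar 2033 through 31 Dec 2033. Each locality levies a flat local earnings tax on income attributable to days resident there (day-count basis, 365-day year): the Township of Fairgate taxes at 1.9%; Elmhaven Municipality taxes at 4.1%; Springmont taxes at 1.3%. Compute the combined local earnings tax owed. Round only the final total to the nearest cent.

€3,732.23

The Township of Fairgate, 1 Jan – 19 Mar 2033: 78 days → €248,000 × 1.9% × 78/365 = €1,006.9479
Elmhaven Municipality, 20 Mar – 29 Mar 2033: 10 days → €248,000 × 4.1% × 10/365 = €278.5753
Springmont, 30 Mar – 31 Dec 2033: 277 days → €248,000 × 1.3% × 277/365 = €2,446.7068
Total = €3,732.2301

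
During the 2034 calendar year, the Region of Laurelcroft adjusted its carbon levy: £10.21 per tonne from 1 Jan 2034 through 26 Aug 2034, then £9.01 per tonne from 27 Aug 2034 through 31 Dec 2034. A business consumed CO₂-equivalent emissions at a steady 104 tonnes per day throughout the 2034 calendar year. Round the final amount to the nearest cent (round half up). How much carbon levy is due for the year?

1 Jan – 26 Aug 2034: 238 days × 104 tonnes/day = 24,752 tonnes at £10.21/tonne → £252717.92
27 Aug – 31 Dec 2034: 127 days × 104 tonnes/day = 13,208 tonnes at £9.01/tonne → £119004.08

£371722.00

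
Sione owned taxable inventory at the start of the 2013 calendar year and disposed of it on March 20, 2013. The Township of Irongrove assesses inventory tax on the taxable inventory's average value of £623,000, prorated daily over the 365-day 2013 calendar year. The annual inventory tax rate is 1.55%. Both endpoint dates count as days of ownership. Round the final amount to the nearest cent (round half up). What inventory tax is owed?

£2,090.04

Days held (January 1 – March 20, 2013): 79 out of 365
Tax = £623,000 × 1.55% × 79/365 = £2,090.0370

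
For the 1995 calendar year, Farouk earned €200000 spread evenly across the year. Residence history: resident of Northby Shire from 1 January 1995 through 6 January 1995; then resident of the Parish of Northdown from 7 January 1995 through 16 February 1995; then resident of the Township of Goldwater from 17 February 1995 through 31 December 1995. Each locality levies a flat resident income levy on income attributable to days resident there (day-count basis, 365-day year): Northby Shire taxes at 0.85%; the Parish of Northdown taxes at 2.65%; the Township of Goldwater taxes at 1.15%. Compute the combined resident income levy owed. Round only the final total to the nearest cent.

Northby Shire, 1 January – 6 January 1995: 6 days → €200000 × 0.85% × 6/365 = €27.9452
The Parish of Northdown, 7 January – 16 February 1995: 41 days → €200000 × 2.65% × 41/365 = €595.3425
The Township of Goldwater, 17 February – 31 December 1995: 318 days → €200000 × 1.15% × 318/365 = €2003.8356
Total = €2627.1233

€2627.12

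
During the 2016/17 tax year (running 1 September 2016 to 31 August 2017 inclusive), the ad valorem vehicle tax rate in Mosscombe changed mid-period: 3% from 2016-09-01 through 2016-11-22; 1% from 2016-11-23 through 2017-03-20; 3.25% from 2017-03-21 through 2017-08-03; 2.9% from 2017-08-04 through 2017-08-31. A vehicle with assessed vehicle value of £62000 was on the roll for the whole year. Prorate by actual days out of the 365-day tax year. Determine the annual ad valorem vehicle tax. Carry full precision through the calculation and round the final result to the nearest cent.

2016-09-01 to 2016-11-22: 83 days at 3% → £62000 × 3% × 83/365 = £422.9589
2016-11-23 to 2017-03-20: 118 days at 1% → £62000 × 1% × 118/365 = £200.4384
2017-03-21 to 2017-08-03: 136 days at 3.25% → £62000 × 3.25% × 136/365 = £750.7945
2017-08-04 to 2017-08-31: 28 days at 2.9% → £62000 × 2.9% × 28/365 = £137.9288
Total = £1512.1205

£1512.12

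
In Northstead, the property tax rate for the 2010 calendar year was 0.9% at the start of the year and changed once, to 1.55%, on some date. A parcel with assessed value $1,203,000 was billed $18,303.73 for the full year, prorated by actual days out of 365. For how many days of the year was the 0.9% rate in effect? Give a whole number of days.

16 days

Let d = days at the first rate; then 365 − d days at the second rate.
$1,203,000 × [0.9%·d + 1.55%·(365−d)] / 365 = $18,303.73
Solving gives d = 16, so the new rate took effect on January 17, 2010.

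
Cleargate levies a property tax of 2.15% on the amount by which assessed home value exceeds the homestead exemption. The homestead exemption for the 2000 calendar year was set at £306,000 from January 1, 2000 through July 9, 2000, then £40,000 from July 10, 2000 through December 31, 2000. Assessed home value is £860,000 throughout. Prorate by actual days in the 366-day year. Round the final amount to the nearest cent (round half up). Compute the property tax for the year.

January 1 – July 9, 2000: 191 days, exemption £306,000 → (£860,000 − £306,000) × 2.15% × 191/366 = £6,215.8497
July 10 – December 31, 2000: 175 days, exemption £40,000 → (£860,000 − £40,000) × 2.15% × 175/366 = £8,429.6448
Total = £14,645.4945

£14,645.49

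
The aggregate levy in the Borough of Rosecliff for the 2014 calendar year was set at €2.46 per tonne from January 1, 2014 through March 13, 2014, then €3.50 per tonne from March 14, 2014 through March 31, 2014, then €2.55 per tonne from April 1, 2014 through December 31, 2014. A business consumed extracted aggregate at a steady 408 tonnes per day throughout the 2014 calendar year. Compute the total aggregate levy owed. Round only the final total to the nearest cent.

January 1 – March 13, 2014: 72 days × 408 tonnes/day = 29,376 tonnes at €2.46/tonne → €72,264.96
March 14 – March 31, 2014: 18 days × 408 tonnes/day = 7,344 tonnes at €3.50/tonne → €25,704.00
April 1 – December 31, 2014: 275 days × 408 tonnes/day = 112,200 tonnes at €2.55/tonne → €286,110.00

€384,078.96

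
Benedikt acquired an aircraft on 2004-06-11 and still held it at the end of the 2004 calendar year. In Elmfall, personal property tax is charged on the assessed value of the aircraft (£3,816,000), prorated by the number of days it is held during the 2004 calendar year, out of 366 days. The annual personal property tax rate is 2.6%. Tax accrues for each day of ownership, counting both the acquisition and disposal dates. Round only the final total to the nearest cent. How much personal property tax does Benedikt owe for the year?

£55,300.72

Days held (2004-06-11 to 2004-12-31): 204 out of 366
Tax = £3,816,000 × 2.6% × 204/366 = £55,300.7213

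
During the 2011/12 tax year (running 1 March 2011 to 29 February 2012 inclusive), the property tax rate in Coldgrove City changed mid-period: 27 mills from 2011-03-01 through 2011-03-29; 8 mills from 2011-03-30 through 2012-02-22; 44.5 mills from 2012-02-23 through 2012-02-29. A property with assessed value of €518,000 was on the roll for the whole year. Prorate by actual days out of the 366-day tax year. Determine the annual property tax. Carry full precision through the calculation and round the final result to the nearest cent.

€5,285.44

2011-03-01 to 2011-03-29: 29 days at 27 mills → €518,000 × 2.7% × 29/366 = €1,108.1803
2011-03-30 to 2012-02-22: 330 days at 8 mills → €518,000 × 0.8% × 330/366 = €3,736.3934
2012-02-23 to 2012-02-29: 7 days at 44.5 mills → €518,000 × 4.45% × 7/366 = €440.8661
Total = €5,285.4399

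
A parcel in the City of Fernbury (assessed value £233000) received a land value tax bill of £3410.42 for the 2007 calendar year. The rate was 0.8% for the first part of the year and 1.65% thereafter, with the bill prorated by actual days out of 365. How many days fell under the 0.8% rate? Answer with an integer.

80 days

Let d = days at the first rate; then 365 − d days at the second rate.
£233000 × [0.8%·d + 1.65%·(365−d)] / 365 = £3410.42
Solving gives d = 80, so the new rate took effect on March 22, 2007.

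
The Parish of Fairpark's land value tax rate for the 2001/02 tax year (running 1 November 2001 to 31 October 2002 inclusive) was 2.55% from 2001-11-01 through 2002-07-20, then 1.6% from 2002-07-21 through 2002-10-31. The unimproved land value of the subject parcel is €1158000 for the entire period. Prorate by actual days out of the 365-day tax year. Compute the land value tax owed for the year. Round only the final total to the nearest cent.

€26424.61

2001-11-01 to 2002-07-20: 262 days at 2.55% → €1158000 × 2.55% × 262/365 = €21196.1589
2002-07-21 to 2002-10-31: 103 days at 1.6% → €1158000 × 1.6% × 103/365 = €5228.4493
Total = €26424.6082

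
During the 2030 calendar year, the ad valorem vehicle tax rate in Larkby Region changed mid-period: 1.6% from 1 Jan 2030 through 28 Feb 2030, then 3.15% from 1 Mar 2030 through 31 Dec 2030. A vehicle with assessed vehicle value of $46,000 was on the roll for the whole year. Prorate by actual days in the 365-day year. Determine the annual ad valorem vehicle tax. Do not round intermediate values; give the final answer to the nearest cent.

$1,333.75

1 Jan – 28 Feb 2030: 59 days at 1.6% → $46,000 × 1.6% × 59/365 = $118.9699
1 Mar – 31 Dec 2030: 306 days at 3.15% → $46,000 × 3.15% × 306/365 = $1,214.7781
Total = $1,333.7479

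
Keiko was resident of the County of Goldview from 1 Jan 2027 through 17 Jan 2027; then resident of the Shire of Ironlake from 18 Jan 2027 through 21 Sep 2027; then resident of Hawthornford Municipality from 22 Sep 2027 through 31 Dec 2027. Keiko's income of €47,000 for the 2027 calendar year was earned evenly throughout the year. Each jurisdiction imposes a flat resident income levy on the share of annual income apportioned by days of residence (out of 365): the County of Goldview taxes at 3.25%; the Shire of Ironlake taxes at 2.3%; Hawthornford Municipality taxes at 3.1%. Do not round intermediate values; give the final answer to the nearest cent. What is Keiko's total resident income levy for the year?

€1,205.84

The County of Goldview, 1 Jan – 17 Jan 2027: 17 days → €47,000 × 3.25% × 17/365 = €71.1438
The Shire of Ironlake, 18 Jan – 21 Sep 2027: 247 days → €47,000 × 2.3% × 247/365 = €731.5260
Hawthornford Municipality, 22 Sep – 31 Dec 2027: 101 days → €47,000 × 3.1% × 101/365 = €403.1699
Total = €1,205.8397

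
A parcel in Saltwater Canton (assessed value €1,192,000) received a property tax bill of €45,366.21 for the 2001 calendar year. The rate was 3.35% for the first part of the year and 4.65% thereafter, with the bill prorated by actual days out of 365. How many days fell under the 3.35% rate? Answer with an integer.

Let d = days at the first rate; then 365 − d days at the second rate.
€1,192,000 × [3.35%·d + 4.65%·(365−d)] / 365 = €45,366.21
Solving gives d = 237, so the new rate took effect on August 26, 2001.

237 days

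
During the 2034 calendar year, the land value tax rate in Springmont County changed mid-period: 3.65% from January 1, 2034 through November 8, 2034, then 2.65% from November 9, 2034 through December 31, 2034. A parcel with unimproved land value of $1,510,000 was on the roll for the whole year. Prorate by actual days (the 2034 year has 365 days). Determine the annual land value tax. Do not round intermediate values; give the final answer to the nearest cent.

January 1 – November 8, 2034: 312 days at 3.65% → $1,510,000 × 3.65% × 312/365 = $47,112.0000
November 9 – December 31, 2034: 53 days at 2.65% → $1,510,000 × 2.65% × 53/365 = $5,810.3973
Total = $52,922.3973

$52,922.40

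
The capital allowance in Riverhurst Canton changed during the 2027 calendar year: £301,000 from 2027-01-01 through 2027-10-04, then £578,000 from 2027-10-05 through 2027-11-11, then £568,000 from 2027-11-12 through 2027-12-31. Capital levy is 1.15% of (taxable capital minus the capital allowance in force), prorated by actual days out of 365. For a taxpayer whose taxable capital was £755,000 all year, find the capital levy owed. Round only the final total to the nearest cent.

2027-01-01 to 2027-10-04: 277 days, exemption £301,000 → (£755,000 − £301,000) × 1.15% × 277/365 = £3,962.2384
2027-10-05 to 2027-11-11: 38 days, exemption £578,000 → (£755,000 − £578,000) × 1.15% × 38/365 = £211.9151
2027-11-12 to 2027-12-31: 50 days, exemption £568,000 → (£755,000 − £568,000) × 1.15% × 50/365 = £294.5890
Total = £4,468.7425

£4,468.74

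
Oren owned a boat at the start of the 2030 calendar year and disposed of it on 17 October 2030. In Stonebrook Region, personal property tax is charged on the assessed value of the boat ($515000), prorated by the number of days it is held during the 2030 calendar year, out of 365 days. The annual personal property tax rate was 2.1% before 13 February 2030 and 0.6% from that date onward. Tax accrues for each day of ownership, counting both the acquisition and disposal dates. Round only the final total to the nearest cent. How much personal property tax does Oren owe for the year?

1 January – 12 February 2030: 43 days at 2.1% → $515000 × 2.1% × 43/365 = $1274.0959
13 February – 17 October 2030: 247 days at 0.6% → $515000 × 0.6% × 247/365 = $2091.0411
Total = $3365.1370

$3365.14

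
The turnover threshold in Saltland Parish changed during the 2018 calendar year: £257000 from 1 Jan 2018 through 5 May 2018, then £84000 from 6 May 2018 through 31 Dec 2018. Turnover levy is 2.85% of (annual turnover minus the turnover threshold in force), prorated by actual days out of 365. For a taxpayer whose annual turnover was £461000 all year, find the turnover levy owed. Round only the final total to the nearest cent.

1 Jan – 5 May 2018: 125 days, exemption £257000 → (£461000 − £257000) × 2.85% × 125/365 = £1991.0959
6 May – 31 Dec 2018: 240 days, exemption £84000 → (£461000 − £84000) × 2.85% × 240/365 = £7064.8767
Total = £9055.9726

£9055.97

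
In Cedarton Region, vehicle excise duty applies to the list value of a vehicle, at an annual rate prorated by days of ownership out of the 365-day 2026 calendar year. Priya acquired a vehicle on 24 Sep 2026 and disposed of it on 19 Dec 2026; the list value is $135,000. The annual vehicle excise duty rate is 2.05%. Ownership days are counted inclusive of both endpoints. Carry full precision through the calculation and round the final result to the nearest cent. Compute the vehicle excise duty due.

$659.65

Days held (24 Sep – 19 Dec 2026): 87 out of 365
Tax = $135,000 × 2.05% × 87/365 = $659.6507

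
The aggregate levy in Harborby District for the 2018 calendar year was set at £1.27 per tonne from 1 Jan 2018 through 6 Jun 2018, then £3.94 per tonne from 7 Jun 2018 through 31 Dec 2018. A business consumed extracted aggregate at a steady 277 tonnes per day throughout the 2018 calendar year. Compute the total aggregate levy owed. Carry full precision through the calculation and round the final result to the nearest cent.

£282,238.07

1 Jan – 6 Jun 2018: 157 days × 277 tonnes/day = 43,489 tonnes at £1.27/tonne → £55,231.03
7 Jun – 31 Dec 2018: 208 days × 277 tonnes/day = 57,616 tonnes at £3.94/tonne → £227,007.04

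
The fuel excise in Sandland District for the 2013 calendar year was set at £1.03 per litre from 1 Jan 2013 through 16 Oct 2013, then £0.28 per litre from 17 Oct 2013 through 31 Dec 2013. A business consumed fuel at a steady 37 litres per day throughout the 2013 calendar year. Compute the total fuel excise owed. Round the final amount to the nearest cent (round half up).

£11801.15

1 Jan – 16 Oct 2013: 289 days × 37 litres/day = 10,693 litres at £1.03/litre → £11013.79
17 Oct – 31 Dec 2013: 76 days × 37 litres/day = 2,812 litres at £0.28/litre → £787.36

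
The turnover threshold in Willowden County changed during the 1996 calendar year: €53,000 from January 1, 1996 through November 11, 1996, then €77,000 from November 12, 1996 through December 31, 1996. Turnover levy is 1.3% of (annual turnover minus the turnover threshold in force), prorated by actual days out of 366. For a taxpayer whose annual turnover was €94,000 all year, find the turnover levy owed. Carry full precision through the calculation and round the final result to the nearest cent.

€490.38

January 1 – November 11, 1996: 316 days, exemption €53,000 → (€94,000 − €53,000) × 1.3% × 316/366 = €460.1858
November 12 – December 31, 1996: 50 days, exemption €77,000 → (€94,000 − €77,000) × 1.3% × 50/366 = €30.1913
Total = €490.3770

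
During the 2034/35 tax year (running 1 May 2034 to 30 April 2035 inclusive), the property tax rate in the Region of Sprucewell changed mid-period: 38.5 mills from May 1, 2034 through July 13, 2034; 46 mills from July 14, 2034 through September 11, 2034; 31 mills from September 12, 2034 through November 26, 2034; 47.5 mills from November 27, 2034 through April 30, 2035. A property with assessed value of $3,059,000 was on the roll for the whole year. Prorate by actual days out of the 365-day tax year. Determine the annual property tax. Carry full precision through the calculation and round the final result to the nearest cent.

May 1 – July 13, 2034: 74 days at 38.5 mills → $3,059,000 × 3.85% × 74/365 = $23,876.9616
July 14 – September 11, 2034: 60 days at 46 mills → $3,059,000 × 4.6% × 60/365 = $23,131.0685
September 12 – November 26, 2034: 76 days at 31 mills → $3,059,000 × 3.1% × 76/365 = $19,745.2164
November 27, 2034 – April 30, 2035: 155 days at 47.5 mills → $3,059,000 × 4.75% × 155/365 = $61,703.8014
Total = $128,457.0479

$128,457.05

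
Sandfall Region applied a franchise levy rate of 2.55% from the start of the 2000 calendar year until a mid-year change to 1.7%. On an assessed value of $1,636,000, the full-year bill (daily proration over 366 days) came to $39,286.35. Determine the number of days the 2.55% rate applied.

Let d = days at the first rate; then 366 − d days at the second rate.
$1,636,000 × [2.55%·d + 1.7%·(366−d)] / 366 = $39,286.35
Solving gives d = 302, so the new rate took effect on 29 October 2000.

302 days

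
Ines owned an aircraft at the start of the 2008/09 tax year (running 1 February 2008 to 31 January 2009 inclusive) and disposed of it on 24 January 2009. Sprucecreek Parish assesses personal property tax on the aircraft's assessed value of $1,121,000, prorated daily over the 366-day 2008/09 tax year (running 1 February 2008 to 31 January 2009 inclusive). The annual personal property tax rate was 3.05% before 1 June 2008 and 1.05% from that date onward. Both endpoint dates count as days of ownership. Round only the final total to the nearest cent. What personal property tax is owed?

1 February – 31 May 2008: 121 days at 3.05% → $1,121,000 × 3.05% × 121/366 = $11,303.4167
1 June 2008 – 24 January 2009: 238 days at 1.05% → $1,121,000 × 1.05% × 238/366 = $7,654.0410
Total = $18,957.4577

$18,957.46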